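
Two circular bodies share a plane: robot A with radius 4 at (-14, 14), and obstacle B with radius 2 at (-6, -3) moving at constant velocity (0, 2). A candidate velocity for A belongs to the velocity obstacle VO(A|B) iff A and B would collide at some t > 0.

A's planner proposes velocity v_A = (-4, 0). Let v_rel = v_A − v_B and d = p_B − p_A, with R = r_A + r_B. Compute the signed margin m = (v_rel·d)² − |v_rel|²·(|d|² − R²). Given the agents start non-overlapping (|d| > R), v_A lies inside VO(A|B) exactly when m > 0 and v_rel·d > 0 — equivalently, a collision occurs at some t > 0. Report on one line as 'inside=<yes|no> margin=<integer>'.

d = (8, -17),  |d|² = 353;  R = 4+2 = 6,  c = 353−6² = 317
v_rel = (-4, -2),  |v_rel|² = 20;  v_rel·d = (-4)·(8) + (-2)·(-17) = 2
20·t² − 4·t + 317 = 0  ⇒  m = 2² − 20·317 = -6336
m = -6336 < 0,  v_rel·d = 2 > 0  ⇒  outside

inside=no margin=-6336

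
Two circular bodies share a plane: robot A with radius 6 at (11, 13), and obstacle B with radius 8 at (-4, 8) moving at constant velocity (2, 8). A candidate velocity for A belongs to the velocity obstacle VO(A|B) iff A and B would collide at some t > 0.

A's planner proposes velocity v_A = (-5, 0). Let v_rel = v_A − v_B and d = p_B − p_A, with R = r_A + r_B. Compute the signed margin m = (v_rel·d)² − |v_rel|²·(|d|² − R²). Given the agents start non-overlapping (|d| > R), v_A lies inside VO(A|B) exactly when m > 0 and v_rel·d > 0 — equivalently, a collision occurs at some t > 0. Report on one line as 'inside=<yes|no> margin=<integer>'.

d = (-15, -5),  |d|² = 250;  R = 6+8 = 14,  c = 250−14² = 54
v_rel = (-7, -8),  |v_rel|² = 113;  v_rel·d = (-7)·(-15) + (-8)·(-5) = 145
113·t² − 290·t + 54 = 0  ⇒  m = 145² − 113·54 = 14923
m = 14923 > 0,  v_rel·d = 145 > 0  ⇒  inside

inside=yes margin=14923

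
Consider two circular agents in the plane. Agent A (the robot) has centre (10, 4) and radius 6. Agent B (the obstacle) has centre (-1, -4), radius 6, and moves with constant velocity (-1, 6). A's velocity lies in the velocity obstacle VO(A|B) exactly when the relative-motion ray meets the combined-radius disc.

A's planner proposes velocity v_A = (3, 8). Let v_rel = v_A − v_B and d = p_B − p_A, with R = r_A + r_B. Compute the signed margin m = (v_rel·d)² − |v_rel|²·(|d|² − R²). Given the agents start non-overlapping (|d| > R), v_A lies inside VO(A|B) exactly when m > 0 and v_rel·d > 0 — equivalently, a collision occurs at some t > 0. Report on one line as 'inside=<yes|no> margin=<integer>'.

d = (-11, -8),  |d|² = 185;  R = 6+6 = 12,  c = 185−12² = 41
v_rel = (4, 2),  |v_rel|² = 20;  v_rel·d = (4)·(-11) + (2)·(-8) = -60
20·t² + 120·t + 41 = 0  ⇒  m = (-60)² − 20·41 = 2780
m = 2780 > 0,  v_rel·d = -60 < 0  ⇒  outside

inside=no margin=2780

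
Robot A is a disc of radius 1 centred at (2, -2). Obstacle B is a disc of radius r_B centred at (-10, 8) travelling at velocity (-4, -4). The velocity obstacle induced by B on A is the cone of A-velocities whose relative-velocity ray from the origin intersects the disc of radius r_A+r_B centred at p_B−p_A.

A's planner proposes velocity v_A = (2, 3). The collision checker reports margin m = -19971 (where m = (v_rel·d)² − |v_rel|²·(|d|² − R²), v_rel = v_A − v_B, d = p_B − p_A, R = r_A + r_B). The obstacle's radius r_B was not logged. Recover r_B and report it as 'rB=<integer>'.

m = -19971
d = (-12, 10);  v_rel = (6, 7),  |v_rel|² = 85
v_rel×d = (6)·(10) − (7)·(-12) = 144
since m = R²·85 − 144²:  R² = (20736 + -19971) / 85 = 9
R = √9 = 3  ⇒  r_B = 3 − 1 = 2

rB=2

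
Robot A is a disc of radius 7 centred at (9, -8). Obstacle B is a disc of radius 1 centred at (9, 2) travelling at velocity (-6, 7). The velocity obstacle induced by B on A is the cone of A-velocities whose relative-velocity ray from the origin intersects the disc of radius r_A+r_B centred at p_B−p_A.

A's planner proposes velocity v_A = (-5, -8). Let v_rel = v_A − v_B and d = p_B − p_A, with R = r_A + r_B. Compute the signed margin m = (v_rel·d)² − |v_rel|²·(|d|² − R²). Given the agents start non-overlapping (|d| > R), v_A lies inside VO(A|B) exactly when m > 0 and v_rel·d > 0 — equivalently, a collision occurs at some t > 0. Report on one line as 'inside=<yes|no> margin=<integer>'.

d = (0, 10),  |d|² = 100;  R = 7+1 = 8,  c = 100−8² = 36
v_rel = (1, -15),  |v_rel|² = 226;  v_rel·d = (1)·(0) + (-15)·(10) = -150
226·t² + 300·t + 36 = 0  ⇒  m = (-150)² − 226·36 = 14364
m = 14364 > 0,  v_rel·d = -150 < 0  ⇒  outside

inside=no margin=14364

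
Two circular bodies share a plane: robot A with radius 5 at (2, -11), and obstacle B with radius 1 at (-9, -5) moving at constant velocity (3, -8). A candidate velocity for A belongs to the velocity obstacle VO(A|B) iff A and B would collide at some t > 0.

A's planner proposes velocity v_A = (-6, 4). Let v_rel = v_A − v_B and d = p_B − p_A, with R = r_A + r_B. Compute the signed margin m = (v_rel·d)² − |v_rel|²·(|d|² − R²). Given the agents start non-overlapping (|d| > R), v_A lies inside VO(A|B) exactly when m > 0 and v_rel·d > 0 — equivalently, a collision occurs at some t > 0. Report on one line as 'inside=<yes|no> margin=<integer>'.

d = (-11, 6),  |d|² = 157;  R = 5+1 = 6,  c = 157−6² = 121
v_rel = (-9, 12),  |v_rel|² = 225;  v_rel·d = (-9)·(-11) + (12)·(6) = 171
225·t² − 342·t + 121 = 0  ⇒  m = 171² − 225·121 = 2016
m = 2016 > 0,  v_rel·d = 171 > 0  ⇒  inside

inside=yes margin=2016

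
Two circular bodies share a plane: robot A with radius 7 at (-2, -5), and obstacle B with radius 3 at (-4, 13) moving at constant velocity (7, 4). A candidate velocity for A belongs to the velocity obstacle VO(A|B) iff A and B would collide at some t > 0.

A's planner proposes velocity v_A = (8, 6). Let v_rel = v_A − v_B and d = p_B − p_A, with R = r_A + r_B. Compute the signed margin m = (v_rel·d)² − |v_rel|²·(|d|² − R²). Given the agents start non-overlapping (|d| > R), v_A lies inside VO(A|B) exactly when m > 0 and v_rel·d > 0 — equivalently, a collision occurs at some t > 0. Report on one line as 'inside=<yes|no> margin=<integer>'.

d = (-2, 18),  |d|² = 328;  R = 7+3 = 10,  c = 328−10² = 228
v_rel = (1, 2),  |v_rel|² = 5;  v_rel·d = (1)·(-2) + (2)·(18) = 34
5·t² − 68·t + 228 = 0  ⇒  m = 34² − 5·228 = 16
m = 16 > 0,  v_rel·d = 34 > 0  ⇒  inside

inside=yes margin=16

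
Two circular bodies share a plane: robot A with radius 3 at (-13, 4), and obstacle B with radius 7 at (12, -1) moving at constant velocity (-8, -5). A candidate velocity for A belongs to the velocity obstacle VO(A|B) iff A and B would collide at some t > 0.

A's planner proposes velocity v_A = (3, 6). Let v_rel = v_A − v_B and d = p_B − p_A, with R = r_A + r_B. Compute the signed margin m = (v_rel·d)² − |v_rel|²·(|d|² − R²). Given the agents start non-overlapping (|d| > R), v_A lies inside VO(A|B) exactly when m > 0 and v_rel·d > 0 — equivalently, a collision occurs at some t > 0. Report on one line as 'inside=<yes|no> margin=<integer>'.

d = (25, -5),  |d|² = 650;  R = 3+7 = 10,  c = 650−10² = 550
v_rel = (11, 11),  |v_rel|² = 242;  v_rel·d = (11)·(25) + (11)·(-5) = 220
242·t² − 440·t + 550 = 0  ⇒  m = 220² − 242·550 = -84700
m = -84700 < 0,  v_rel·d = 220 > 0  ⇒  outside

inside=no margin=-84700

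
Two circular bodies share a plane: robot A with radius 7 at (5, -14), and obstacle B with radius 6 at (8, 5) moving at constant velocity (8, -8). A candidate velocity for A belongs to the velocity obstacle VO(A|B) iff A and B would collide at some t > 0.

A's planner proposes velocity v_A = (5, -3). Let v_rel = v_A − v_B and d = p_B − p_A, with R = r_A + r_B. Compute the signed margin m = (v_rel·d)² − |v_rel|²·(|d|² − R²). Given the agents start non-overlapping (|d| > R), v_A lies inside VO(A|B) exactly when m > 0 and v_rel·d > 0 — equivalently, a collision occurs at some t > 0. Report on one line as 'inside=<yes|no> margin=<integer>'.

d = (3, 19),  |d|² = 370;  R = 7+6 = 13,  c = 370−13² = 201
v_rel = (-3, 5),  |v_rel|² = 34;  v_rel·d = (-3)·(3) + (5)·(19) = 86
34·t² − 172·t + 201 = 0  ⇒  m = 86² − 34·201 = 562
m = 562 > 0,  v_rel·d = 86 > 0  ⇒  inside

inside=yes margin=562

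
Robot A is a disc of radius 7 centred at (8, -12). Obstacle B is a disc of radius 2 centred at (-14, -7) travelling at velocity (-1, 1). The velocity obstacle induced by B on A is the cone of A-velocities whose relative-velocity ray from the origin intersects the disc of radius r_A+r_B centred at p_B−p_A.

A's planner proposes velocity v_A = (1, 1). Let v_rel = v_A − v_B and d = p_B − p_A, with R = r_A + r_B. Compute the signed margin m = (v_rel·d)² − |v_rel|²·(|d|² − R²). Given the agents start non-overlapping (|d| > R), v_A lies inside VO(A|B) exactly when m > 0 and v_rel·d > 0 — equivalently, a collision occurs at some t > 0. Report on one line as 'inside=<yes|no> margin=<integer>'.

d = (-22, 5),  |d|² = 509;  R = 7+2 = 9,  c = 509−9² = 428
v_rel = (2, 0),  |v_rel|² = 4;  v_rel·d = (2)·(-22) + (0)·(5) = -44
4·t² + 88·t + 428 = 0  ⇒  m = (-44)² − 4·428 = 224
m = 224 > 0,  v_rel·d = -44 < 0  ⇒  outside

inside=no margin=224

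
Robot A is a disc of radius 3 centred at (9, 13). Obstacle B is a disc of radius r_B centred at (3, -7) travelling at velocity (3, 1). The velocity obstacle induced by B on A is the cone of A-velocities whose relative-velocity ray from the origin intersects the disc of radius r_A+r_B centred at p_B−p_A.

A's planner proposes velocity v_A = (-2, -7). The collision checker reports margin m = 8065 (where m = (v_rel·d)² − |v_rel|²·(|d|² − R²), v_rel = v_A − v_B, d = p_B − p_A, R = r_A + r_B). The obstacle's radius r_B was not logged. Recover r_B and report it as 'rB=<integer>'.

m = 8065
d = (-6, -20);  v_rel = (-5, -8),  |v_rel|² = 89
v_rel×d = (-5)·(-20) − (-8)·(-6) = 52
since m = R²·89 − 52²:  R² = (2704 + 8065) / 89 = 121
R = √121 = 11  ⇒  r_B = 11 − 3 = 8

rB=8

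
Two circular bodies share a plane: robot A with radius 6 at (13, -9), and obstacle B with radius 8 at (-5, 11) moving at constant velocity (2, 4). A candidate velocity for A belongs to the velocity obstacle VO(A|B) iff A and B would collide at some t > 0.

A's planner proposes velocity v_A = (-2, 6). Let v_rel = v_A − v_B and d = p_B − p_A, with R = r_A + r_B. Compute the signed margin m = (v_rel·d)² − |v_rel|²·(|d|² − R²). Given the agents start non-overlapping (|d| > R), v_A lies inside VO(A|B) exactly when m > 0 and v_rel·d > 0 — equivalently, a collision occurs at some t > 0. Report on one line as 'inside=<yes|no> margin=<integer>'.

d = (-18, 20),  |d|² = 724;  R = 6+8 = 14,  c = 724−14² = 528
v_rel = (-4, 2),  |v_rel|² = 20;  v_rel·d = (-4)·(-18) + (2)·(20) = 112
20·t² − 224·t + 528 = 0  ⇒  m = 112² − 20·528 = 1984
m = 1984 > 0,  v_rel·d = 112 > 0  ⇒  inside

inside=yes margin=1984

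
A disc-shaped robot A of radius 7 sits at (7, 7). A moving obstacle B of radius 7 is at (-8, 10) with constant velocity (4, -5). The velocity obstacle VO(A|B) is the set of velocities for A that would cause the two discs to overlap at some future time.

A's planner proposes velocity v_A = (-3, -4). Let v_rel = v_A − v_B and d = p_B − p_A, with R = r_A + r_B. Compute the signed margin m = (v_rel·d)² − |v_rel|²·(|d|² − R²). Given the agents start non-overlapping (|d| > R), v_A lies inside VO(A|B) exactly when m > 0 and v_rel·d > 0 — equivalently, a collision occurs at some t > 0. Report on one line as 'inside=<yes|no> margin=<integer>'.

d = (-15, 3),  |d|² = 234;  R = 7+7 = 14,  c = 234−14² = 38
v_rel = (-7, 1),  |v_rel|² = 50;  v_rel·d = (-7)·(-15) + (1)·(3) = 108
50·t² − 216·t + 38 = 0  ⇒  m = 108² − 50·38 = 9764
m = 9764 > 0,  v_rel·d = 108 > 0  ⇒  inside

inside=yes margin=9764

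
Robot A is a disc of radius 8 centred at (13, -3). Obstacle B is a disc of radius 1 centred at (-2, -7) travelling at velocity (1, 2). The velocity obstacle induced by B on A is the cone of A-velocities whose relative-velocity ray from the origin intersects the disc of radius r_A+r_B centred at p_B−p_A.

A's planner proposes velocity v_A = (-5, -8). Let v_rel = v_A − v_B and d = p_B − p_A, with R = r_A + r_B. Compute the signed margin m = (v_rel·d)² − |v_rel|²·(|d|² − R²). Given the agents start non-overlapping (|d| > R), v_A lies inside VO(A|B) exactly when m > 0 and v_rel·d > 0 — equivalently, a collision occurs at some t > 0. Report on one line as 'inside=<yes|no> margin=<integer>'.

d = (-15, -4),  |d|² = 241;  R = 8+1 = 9,  c = 241−9² = 160
v_rel = (-6, -10),  |v_rel|² = 136;  v_rel·d = (-6)·(-15) + (-10)·(-4) = 130
136·t² − 260·t + 160 = 0  ⇒  m = 130² − 136·160 = -4860
m = -4860 < 0,  v_rel·d = 130 > 0  ⇒  outside

inside=no margin=-4860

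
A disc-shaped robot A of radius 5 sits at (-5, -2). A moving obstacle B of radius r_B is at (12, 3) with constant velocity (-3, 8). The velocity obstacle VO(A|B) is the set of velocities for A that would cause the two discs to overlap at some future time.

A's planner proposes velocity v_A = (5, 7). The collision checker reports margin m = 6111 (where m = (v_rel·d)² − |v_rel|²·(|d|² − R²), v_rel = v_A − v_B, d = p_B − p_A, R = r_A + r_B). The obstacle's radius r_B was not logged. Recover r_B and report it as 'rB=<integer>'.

m = 6111
d = (17, 5);  v_rel = (8, -1),  |v_rel|² = 65
v_rel×d = (8)·(5) − (-1)·(17) = 57
since m = R²·65 − 57²:  R² = (3249 + 6111) / 65 = 144
R = √144 = 12  ⇒  r_B = 12 − 5 = 7

rB=7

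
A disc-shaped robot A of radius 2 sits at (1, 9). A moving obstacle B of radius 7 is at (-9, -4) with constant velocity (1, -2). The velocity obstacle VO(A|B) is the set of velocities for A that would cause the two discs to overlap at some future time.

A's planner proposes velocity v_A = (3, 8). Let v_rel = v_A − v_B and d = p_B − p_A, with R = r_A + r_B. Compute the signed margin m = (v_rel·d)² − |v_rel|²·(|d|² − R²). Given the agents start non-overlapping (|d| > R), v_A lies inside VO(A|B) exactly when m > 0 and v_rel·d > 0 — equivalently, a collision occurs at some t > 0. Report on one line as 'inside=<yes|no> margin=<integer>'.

d = (-10, -13),  |d|² = 269;  R = 2+7 = 9,  c = 269−9² = 188
v_rel = (2, 10),  |v_rel|² = 104;  v_rel·d = (2)·(-10) + (10)·(-13) = -150
104·t² + 300·t + 188 = 0  ⇒  m = (-150)² − 104·188 = 2948
m = 2948 > 0,  v_rel·d = -150 < 0  ⇒  outside

inside=no margin=2948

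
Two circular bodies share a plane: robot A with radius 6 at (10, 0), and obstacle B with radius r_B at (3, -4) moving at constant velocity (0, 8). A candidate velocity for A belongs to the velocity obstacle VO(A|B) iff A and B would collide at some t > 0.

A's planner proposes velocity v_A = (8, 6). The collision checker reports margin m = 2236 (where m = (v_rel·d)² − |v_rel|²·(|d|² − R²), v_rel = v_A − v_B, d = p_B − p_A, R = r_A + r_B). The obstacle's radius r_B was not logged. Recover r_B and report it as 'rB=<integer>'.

m = 2236
d = (-7, -4);  v_rel = (8, -2),  |v_rel|² = 68
v_rel×d = (8)·(-4) − (-2)·(-7) = -46
since m = R²·68 − (-46)²:  R² = (2116 + 2236) / 68 = 64
R = √64 = 8  ⇒  r_B = 8 − 6 = 2

rB=2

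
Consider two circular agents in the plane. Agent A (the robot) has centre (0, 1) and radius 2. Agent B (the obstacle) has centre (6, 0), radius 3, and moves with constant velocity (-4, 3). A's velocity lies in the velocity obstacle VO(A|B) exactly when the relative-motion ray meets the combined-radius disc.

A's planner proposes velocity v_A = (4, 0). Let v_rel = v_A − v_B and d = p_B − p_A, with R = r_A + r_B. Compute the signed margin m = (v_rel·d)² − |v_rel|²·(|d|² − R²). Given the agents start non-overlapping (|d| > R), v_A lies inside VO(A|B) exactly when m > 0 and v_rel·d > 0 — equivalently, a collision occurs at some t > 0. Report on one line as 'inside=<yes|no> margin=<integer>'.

d = (6, -1),  |d|² = 37;  R = 2+3 = 5,  c = 37−5² = 12
v_rel = (8, -3),  |v_rel|² = 73;  v_rel·d = (8)·(6) + (-3)·(-1) = 51
73·t² − 102·t + 12 = 0  ⇒  m = 51² − 73·12 = 1725
m = 1725 > 0,  v_rel·d = 51 > 0  ⇒  inside

inside=yes margin=1725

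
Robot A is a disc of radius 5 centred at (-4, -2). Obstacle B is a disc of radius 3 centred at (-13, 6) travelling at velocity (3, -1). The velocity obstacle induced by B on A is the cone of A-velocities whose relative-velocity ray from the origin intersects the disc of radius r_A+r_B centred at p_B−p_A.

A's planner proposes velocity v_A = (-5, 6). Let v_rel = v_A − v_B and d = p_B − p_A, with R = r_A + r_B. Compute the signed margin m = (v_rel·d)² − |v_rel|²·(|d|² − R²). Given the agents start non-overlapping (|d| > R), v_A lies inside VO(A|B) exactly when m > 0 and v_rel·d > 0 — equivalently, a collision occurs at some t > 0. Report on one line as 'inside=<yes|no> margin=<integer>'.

d = (-9, 8),  |d|² = 145;  R = 5+3 = 8,  c = 145−8² = 81
v_rel = (-8, 7),  |v_rel|² = 113;  v_rel·d = (-8)·(-9) + (7)·(8) = 128
113·t² − 256·t + 81 = 0  ⇒  m = 128² − 113·81 = 7231
m = 7231 > 0,  v_rel·d = 128 > 0  ⇒  inside

inside=yes margin=7231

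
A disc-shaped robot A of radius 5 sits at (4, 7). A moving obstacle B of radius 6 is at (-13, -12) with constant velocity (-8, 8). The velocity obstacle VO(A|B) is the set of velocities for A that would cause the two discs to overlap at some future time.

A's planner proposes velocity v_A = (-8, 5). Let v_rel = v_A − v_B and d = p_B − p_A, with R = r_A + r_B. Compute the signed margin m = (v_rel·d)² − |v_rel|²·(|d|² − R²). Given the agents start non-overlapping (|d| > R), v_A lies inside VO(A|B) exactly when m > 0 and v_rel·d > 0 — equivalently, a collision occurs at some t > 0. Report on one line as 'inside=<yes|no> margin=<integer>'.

d = (-17, -19),  |d|² = 650;  R = 5+6 = 11,  c = 650−11² = 529
v_rel = (0, -3),  |v_rel|² = 9;  v_rel·d = (0)·(-17) + (-3)·(-19) = 57
9·t² − 114·t + 529 = 0  ⇒  m = 57² − 9·529 = -1512
m = -1512 < 0,  v_rel·d = 57 > 0  ⇒  outside

inside=no margin=-1512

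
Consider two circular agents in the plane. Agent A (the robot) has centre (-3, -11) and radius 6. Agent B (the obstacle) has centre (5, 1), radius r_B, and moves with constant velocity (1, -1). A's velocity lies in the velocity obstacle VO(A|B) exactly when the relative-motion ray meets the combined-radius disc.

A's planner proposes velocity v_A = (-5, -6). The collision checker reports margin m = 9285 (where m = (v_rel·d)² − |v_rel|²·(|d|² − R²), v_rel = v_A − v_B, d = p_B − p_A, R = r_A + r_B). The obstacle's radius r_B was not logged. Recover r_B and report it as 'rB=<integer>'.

m = 9285
d = (8, 12);  v_rel = (-6, -5),  |v_rel|² = 61
v_rel×d = (-6)·(12) − (-5)·(8) = -32
since m = R²·61 − (-32)²:  R² = (1024 + 9285) / 61 = 169
R = √169 = 13  ⇒  r_B = 13 − 6 = 7

rB=7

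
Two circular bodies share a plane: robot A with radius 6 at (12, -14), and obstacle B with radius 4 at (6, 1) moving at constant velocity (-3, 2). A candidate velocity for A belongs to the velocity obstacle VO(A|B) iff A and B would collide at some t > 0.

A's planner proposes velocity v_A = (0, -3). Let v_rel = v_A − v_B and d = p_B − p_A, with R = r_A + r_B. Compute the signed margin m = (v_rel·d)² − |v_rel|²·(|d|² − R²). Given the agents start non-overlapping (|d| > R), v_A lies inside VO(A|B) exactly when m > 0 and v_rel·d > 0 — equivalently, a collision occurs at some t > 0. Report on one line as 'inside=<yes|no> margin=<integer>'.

d = (-6, 15),  |d|² = 261;  R = 6+4 = 10,  c = 261−10² = 161
v_rel = (3, -5),  |v_rel|² = 34;  v_rel·d = (3)·(-6) + (-5)·(15) = -93
34·t² + 186·t + 161 = 0  ⇒  m = (-93)² − 34·161 = 3175
m = 3175 > 0,  v_rel·d = -93 < 0  ⇒  outside

inside=no margin=3175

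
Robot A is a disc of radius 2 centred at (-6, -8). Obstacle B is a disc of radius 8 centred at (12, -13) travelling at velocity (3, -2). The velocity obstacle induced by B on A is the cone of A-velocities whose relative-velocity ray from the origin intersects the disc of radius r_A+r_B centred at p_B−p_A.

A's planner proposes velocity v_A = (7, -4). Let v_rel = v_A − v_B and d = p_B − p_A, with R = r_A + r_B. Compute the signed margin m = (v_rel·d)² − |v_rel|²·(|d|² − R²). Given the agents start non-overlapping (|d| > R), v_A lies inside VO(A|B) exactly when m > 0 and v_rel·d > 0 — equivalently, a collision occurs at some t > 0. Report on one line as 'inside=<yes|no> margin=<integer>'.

d = (18, -5),  |d|² = 349;  R = 2+8 = 10,  c = 349−10² = 249
v_rel = (4, -2),  |v_rel|² = 20;  v_rel·d = (4)·(18) + (-2)·(-5) = 82
20·t² − 164·t + 249 = 0  ⇒  m = 82² − 20·249 = 1744
m = 1744 > 0,  v_rel·d = 82 > 0  ⇒  inside

inside=yes margin=1744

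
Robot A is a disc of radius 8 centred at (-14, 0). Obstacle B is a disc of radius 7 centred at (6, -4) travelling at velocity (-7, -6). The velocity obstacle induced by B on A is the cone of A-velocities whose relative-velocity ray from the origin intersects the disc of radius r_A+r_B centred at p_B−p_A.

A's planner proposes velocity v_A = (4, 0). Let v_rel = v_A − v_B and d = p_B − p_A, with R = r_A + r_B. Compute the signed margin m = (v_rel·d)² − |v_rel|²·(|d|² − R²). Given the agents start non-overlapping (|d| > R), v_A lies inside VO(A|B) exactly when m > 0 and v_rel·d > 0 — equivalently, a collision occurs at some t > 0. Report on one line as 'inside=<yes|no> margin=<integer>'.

d = (20, -4),  |d|² = 416;  R = 8+7 = 15,  c = 416−15² = 191
v_rel = (11, 6),  |v_rel|² = 157;  v_rel·d = (11)·(20) + (6)·(-4) = 196
157·t² − 392·t + 191 = 0  ⇒  m = 196² − 157·191 = 8429
m = 8429 > 0,  v_rel·d = 196 > 0  ⇒  inside

inside=yes margin=8429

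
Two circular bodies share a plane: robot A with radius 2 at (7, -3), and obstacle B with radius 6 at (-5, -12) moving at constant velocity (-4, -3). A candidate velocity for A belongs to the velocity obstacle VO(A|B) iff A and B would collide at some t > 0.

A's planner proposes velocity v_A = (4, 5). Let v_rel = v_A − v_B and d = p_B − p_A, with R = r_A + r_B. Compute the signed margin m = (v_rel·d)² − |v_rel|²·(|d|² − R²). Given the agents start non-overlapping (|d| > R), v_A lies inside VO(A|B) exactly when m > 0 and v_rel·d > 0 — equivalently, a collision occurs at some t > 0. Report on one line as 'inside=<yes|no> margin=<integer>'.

d = (-12, -9),  |d|² = 225;  R = 2+6 = 8,  c = 225−8² = 161
v_rel = (8, 8),  |v_rel|² = 128;  v_rel·d = (8)·(-12) + (8)·(-9) = -168
128·t² + 336·t + 161 = 0  ⇒  m = (-168)² − 128·161 = 7616
m = 7616 > 0,  v_rel·d = -168 < 0  ⇒  outside

inside=no margin=7616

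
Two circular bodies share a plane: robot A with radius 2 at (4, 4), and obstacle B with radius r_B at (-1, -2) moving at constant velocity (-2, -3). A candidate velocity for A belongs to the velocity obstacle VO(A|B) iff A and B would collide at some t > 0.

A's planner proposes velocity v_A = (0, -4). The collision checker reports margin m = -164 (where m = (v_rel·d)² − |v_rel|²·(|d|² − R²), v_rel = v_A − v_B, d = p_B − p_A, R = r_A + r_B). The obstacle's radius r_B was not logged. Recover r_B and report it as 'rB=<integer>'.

m = -164
d = (-5, -6);  v_rel = (2, -1),  |v_rel|² = 5
v_rel×d = (2)·(-6) − (-1)·(-5) = -17
since m = R²·5 − (-17)²:  R² = (289 + -164) / 5 = 25
R = √25 = 5  ⇒  r_B = 5 − 2 = 3

rB=3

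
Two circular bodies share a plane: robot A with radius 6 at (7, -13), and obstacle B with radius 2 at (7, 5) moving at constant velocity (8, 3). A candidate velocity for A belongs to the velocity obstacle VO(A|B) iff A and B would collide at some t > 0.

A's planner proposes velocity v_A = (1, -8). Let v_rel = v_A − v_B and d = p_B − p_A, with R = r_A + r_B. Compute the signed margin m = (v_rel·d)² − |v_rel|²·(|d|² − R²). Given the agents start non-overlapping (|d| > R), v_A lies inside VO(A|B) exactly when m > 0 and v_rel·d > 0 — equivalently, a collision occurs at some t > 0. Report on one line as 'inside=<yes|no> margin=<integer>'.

d = (0, 18),  |d|² = 324;  R = 6+2 = 8,  c = 324−8² = 260
v_rel = (-7, -11),  |v_rel|² = 170;  v_rel·d = (-7)·(0) + (-11)·(18) = -198
170·t² + 396·t + 260 = 0  ⇒  m = (-198)² − 170·260 = -4996
m = -4996 < 0,  v_rel·d = -198 < 0  ⇒  outside

inside=no margin=-4996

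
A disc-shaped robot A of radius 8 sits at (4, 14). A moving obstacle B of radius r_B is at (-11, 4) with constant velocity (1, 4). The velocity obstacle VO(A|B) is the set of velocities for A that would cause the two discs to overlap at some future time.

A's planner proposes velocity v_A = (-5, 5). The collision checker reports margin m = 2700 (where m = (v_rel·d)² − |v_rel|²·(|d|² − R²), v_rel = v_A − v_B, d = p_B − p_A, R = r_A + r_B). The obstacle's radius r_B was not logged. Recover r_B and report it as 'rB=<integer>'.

m = 2700
d = (-15, -10);  v_rel = (-6, 1),  |v_rel|² = 37
v_rel×d = (-6)·(-10) − (1)·(-15) = 75
since m = R²·37 − 75²:  R² = (5625 + 2700) / 37 = 225
R = √225 = 15  ⇒  r_B = 15 − 8 = 7

rB=7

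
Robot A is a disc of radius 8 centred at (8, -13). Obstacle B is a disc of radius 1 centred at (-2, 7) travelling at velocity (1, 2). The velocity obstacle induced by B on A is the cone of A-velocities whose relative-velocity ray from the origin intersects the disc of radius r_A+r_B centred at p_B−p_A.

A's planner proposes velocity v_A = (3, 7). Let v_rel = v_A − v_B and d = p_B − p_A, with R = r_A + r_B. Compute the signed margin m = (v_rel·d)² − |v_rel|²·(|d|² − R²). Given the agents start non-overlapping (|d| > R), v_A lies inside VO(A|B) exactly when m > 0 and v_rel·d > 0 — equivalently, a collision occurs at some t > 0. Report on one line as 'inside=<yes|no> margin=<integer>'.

d = (-10, 20),  |d|² = 500;  R = 8+1 = 9,  c = 500−9² = 419
v_rel = (2, 5),  |v_rel|² = 29;  v_rel·d = (2)·(-10) + (5)·(20) = 80
29·t² − 160·t + 419 = 0  ⇒  m = 80² − 29·419 = -5751
m = -5751 < 0,  v_rel·d = 80 > 0  ⇒  outside

inside=no margin=-5751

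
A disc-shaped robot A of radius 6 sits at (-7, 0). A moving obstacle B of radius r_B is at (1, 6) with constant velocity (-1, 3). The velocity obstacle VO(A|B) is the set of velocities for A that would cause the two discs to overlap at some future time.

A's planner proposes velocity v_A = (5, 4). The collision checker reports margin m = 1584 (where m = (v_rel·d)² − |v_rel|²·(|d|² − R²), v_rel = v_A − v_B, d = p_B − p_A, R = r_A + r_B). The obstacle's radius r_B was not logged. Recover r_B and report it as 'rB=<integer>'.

m = 1584
d = (8, 6);  v_rel = (6, 1),  |v_rel|² = 37
v_rel×d = (6)·(6) − (1)·(8) = 28
since m = R²·37 − 28²:  R² = (784 + 1584) / 37 = 64
R = √64 = 8  ⇒  r_B = 8 − 6 = 2

rB=2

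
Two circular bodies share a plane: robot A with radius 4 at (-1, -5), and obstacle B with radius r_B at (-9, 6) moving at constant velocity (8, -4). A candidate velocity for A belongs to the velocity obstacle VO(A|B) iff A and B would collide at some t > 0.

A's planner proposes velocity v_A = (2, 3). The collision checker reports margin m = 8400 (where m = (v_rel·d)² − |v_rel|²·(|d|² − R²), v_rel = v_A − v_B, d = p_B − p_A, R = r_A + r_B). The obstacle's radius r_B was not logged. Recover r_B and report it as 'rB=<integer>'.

m = 8400
d = (-8, 11);  v_rel = (-6, 7),  |v_rel|² = 85
v_rel×d = (-6)·(11) − (7)·(-8) = -10
since m = R²·85 − (-10)²:  R² = (100 + 8400) / 85 = 100
R = √100 = 10  ⇒  r_B = 10 − 4 = 6

rB=6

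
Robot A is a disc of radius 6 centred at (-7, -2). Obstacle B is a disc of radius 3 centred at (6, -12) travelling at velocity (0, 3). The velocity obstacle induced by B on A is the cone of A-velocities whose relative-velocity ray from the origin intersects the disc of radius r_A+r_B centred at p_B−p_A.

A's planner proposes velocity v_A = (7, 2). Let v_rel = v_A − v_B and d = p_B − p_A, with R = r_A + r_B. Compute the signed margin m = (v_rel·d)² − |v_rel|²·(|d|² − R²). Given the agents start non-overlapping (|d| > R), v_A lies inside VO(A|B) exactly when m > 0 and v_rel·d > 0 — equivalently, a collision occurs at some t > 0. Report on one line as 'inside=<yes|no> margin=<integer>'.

d = (13, -10),  |d|² = 269;  R = 6+3 = 9,  c = 269−9² = 188
v_rel = (7, -1),  |v_rel|² = 50;  v_rel·d = (7)·(13) + (-1)·(-10) = 101
50·t² − 202·t + 188 = 0  ⇒  m = 101² − 50·188 = 801
m = 801 > 0,  v_rel·d = 101 > 0  ⇒  inside

inside=yes margin=801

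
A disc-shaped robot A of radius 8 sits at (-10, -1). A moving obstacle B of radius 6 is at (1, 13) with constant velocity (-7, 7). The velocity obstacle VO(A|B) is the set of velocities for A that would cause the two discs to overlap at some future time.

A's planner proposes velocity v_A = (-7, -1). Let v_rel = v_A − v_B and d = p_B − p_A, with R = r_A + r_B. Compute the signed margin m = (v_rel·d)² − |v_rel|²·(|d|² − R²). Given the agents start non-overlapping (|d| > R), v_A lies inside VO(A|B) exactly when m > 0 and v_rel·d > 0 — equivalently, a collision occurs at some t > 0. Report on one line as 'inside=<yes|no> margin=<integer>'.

d = (11, 14),  |d|² = 317;  R = 8+6 = 14,  c = 317−14² = 121
v_rel = (0, -8),  |v_rel|² = 64;  v_rel·d = (0)·(11) + (-8)·(14) = -112
64·t² + 224·t + 121 = 0  ⇒  m = (-112)² − 64·121 = 4800
m = 4800 > 0,  v_rel·d = -112 < 0  ⇒  outside

inside=no margin=4800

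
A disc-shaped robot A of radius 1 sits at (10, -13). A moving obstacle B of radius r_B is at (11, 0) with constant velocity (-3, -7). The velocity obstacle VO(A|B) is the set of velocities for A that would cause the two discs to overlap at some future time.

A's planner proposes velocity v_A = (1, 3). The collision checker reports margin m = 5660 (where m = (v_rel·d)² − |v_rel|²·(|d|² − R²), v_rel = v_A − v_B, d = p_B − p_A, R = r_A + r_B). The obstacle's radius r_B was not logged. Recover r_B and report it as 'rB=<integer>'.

m = 5660
d = (1, 13);  v_rel = (4, 10),  |v_rel|² = 116
v_rel×d = (4)·(13) − (10)·(1) = 42
since m = R²·116 − 42²:  R² = (1764 + 5660) / 116 = 64
R = √64 = 8  ⇒  r_B = 8 − 1 = 7

rB=7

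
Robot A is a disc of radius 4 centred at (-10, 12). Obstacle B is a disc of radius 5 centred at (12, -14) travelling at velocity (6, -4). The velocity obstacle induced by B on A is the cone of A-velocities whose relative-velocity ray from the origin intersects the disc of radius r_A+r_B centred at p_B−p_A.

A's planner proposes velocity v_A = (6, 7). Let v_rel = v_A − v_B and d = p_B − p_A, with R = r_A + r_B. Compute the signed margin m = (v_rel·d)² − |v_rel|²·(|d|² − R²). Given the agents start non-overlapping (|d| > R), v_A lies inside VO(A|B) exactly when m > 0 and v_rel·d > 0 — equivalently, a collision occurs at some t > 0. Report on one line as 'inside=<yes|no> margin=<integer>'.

d = (22, -26),  |d|² = 1160;  R = 4+5 = 9,  c = 1160−9² = 1079
v_rel = (0, 11),  |v_rel|² = 121;  v_rel·d = (0)·(22) + (11)·(-26) = -286
121·t² + 572·t + 1079 = 0  ⇒  m = (-286)² − 121·1079 = -48763
m = -48763 < 0,  v_rel·d = -286 < 0  ⇒  outside

inside=no margin=-48763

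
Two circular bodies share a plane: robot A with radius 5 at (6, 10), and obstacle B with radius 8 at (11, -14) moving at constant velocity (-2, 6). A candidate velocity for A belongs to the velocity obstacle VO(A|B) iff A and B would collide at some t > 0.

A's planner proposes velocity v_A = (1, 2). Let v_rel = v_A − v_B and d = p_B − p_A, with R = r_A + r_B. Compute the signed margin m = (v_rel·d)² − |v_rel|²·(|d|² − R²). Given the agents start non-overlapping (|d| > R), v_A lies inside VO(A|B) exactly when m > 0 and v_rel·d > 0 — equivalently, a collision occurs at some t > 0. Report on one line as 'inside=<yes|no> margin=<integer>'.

d = (5, -24),  |d|² = 601;  R = 5+8 = 13,  c = 601−13² = 432
v_rel = (3, -4),  |v_rel|² = 25;  v_rel·d = (3)·(5) + (-4)·(-24) = 111
25·t² − 222·t + 432 = 0  ⇒  m = 111² − 25·432 = 1521
m = 1521 > 0,  v_rel·d = 111 > 0  ⇒  inside

inside=yes margin=1521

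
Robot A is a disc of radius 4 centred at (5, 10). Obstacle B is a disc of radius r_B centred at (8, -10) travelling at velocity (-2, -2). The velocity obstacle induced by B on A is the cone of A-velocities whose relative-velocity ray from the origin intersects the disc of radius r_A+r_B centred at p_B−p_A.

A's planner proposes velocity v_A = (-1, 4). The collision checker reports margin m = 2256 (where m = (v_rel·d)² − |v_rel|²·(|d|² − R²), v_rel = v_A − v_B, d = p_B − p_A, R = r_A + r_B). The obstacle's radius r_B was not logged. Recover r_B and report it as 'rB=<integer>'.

m = 2256
d = (3, -20);  v_rel = (1, 6),  |v_rel|² = 37
v_rel×d = (1)·(-20) − (6)·(3) = -38
since m = R²·37 − (-38)²:  R² = (1444 + 2256) / 37 = 100
R = √100 = 10  ⇒  r_B = 10 − 4 = 6

rB=6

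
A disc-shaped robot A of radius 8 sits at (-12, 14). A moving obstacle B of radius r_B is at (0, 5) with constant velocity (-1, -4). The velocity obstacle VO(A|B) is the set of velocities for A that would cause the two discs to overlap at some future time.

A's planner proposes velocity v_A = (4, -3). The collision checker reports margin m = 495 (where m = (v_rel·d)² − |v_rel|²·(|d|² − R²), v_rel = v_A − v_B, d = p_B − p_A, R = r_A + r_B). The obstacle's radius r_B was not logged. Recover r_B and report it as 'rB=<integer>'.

m = 495
d = (12, -9);  v_rel = (5, 1),  |v_rel|² = 26
v_rel×d = (5)·(-9) − (1)·(12) = -57
since m = R²·26 − (-57)²:  R² = (3249 + 495) / 26 = 144
R = √144 = 12  ⇒  r_B = 12 − 8 = 4

rB=4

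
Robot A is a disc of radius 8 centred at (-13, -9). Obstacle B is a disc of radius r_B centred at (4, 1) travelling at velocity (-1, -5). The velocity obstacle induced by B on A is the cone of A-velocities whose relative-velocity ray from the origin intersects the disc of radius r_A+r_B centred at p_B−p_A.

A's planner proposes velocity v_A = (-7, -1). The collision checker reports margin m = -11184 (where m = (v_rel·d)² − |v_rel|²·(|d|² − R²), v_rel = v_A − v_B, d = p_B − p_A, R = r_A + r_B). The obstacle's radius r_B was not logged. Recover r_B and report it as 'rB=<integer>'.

m = -11184
d = (17, 10);  v_rel = (-6, 4),  |v_rel|² = 52
v_rel×d = (-6)·(10) − (4)·(17) = -128
since m = R²·52 − (-128)²:  R² = (16384 + -11184) / 52 = 100
R = √100 = 10  ⇒  r_B = 10 − 8 = 2

rB=2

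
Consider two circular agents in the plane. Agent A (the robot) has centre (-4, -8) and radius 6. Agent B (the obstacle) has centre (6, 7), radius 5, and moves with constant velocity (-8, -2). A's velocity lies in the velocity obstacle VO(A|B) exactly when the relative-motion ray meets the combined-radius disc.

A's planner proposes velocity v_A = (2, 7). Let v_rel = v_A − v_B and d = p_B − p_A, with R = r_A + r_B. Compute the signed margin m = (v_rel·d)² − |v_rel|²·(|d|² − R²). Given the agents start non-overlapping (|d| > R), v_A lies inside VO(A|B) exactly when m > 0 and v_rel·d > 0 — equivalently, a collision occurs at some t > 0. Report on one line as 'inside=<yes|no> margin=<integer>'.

d = (10, 15),  |d|² = 325;  R = 6+5 = 11,  c = 325−11² = 204
v_rel = (10, 9),  |v_rel|² = 181;  v_rel·d = (10)·(10) + (9)·(15) = 235
181·t² − 470·t + 204 = 0  ⇒  m = 235² − 181·204 = 18301
m = 18301 > 0,  v_rel·d = 235 > 0  ⇒  inside

inside=yes margin=18301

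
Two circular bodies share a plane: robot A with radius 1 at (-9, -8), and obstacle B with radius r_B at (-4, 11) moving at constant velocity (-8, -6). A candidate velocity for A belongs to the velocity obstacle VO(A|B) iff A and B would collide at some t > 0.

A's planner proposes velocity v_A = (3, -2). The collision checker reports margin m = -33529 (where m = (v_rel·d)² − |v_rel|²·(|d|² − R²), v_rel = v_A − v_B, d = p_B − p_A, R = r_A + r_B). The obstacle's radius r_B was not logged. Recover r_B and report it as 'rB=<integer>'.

m = -33529
d = (5, 19);  v_rel = (11, 4),  |v_rel|² = 137
v_rel×d = (11)·(19) − (4)·(5) = 189
since m = R²·137 − 189²:  R² = (35721 + -33529) / 137 = 16
R = √16 = 4  ⇒  r_B = 4 − 1 = 3

rB=3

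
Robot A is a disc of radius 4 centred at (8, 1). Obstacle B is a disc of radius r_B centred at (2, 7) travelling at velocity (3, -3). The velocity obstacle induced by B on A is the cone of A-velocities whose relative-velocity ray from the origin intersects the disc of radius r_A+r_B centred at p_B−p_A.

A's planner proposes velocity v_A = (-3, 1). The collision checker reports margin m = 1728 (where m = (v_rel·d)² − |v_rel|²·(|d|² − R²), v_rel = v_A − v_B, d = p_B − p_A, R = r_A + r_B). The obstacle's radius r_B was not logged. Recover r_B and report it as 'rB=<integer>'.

m = 1728
d = (-6, 6);  v_rel = (-6, 4),  |v_rel|² = 52
v_rel×d = (-6)·(6) − (4)·(-6) = -12
since m = R²·52 − (-12)²:  R² = (144 + 1728) / 52 = 36
R = √36 = 6  ⇒  r_B = 6 − 4 = 2

rB=2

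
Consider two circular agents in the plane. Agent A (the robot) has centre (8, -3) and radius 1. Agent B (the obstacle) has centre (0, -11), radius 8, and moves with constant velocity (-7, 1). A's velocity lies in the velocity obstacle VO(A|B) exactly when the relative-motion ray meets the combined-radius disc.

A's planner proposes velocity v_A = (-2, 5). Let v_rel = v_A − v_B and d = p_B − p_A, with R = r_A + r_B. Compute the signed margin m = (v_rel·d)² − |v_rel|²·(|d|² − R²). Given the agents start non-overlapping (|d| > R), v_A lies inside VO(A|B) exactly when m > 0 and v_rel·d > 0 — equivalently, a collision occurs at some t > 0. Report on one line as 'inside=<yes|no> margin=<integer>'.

d = (-8, -8),  |d|² = 128;  R = 1+8 = 9,  c = 128−9² = 47
v_rel = (5, 4),  |v_rel|² = 41;  v_rel·d = (5)·(-8) + (4)·(-8) = -72
41·t² + 144·t + 47 = 0  ⇒  m = (-72)² − 41·47 = 3257
m = 3257 > 0,  v_rel·d = -72 < 0  ⇒  outside

inside=no margin=3257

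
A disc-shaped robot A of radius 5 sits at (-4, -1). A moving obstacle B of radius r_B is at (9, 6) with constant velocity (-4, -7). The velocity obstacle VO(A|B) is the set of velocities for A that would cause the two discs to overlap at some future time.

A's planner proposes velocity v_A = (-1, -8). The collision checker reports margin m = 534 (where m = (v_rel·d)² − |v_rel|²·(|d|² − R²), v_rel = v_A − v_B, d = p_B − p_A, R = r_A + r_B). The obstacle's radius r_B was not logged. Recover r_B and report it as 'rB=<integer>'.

m = 534
d = (13, 7);  v_rel = (3, -1),  |v_rel|² = 10
v_rel×d = (3)·(7) − (-1)·(13) = 34
since m = R²·10 − 34²:  R² = (1156 + 534) / 10 = 169
R = √169 = 13  ⇒  r_B = 13 − 5 = 8

rB=8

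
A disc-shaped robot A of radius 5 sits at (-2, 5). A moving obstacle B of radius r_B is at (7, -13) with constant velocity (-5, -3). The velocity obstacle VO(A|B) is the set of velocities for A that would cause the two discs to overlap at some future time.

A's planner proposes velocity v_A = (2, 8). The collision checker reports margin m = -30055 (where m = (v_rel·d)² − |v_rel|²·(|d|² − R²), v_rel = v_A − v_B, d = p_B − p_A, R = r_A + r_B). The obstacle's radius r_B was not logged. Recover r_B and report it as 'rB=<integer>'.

m = -30055
d = (9, -18);  v_rel = (7, 11),  |v_rel|² = 170
v_rel×d = (7)·(-18) − (11)·(9) = -225
since m = R²·170 − (-225)²:  R² = (50625 + -30055) / 170 = 121
R = √121 = 11  ⇒  r_B = 11 − 5 = 6

rB=6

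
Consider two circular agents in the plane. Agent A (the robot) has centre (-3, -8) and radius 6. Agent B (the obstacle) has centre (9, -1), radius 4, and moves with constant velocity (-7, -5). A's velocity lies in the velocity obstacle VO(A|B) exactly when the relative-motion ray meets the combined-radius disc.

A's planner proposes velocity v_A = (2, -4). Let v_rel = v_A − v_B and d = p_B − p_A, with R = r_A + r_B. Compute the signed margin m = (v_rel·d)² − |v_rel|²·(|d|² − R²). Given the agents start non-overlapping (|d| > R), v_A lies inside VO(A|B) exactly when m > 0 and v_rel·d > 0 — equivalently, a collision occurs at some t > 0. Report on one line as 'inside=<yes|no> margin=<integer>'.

d = (12, 7),  |d|² = 193;  R = 6+4 = 10,  c = 193−10² = 93
v_rel = (9, 1),  |v_rel|² = 82;  v_rel·d = (9)·(12) + (1)·(7) = 115
82·t² − 230·t + 93 = 0  ⇒  m = 115² − 82·93 = 5599
m = 5599 > 0,  v_rel·d = 115 > 0  ⇒  inside

inside=yes margin=5599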